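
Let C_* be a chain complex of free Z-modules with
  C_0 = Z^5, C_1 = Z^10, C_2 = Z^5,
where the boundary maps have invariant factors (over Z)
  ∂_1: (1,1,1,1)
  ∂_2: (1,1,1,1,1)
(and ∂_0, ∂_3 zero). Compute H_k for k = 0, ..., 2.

H_0 = Z,  H_1 = Z,  H_2 = 0.

H_0: b_0 = 5 − 0 − 4 = 1; torsion from ∂_1 factors > 1: none. So H_0 = Z.
H_1: b_1 = 10 − 4 − 5 = 1; torsion from ∂_2 factors > 1: none. So H_1 = Z.
H_2: b_2 = 5 − 5 − 0 = 0; torsion from ∂_3 factors > 1: none. So H_2 = 0.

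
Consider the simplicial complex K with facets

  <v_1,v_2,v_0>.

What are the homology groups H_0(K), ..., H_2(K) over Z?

H_0 ≅ Z,  H_1 = 0,  H_2 = 0.

K has 3 vertices, 3 edges, 1 triangle.
rank ∂_0 = 0, rank ∂_1 = 2 ⇒ b_0 = 3 − 0 − 2 = 1; all invariant factors of ∂_1 are 1 so no torsion. So H_0 = Z.
rank ∂_1 = 2, rank ∂_2 = 1 ⇒ b_1 = 3 − 2 − 1 = 0; all invariant factors of ∂_2 are 1 so no torsion. So H_1 = 0.
rank ∂_2 = 1, rank ∂_3 = 0 ⇒ b_2 = 1 − 1 − 0 = 0. So H_2 = 0.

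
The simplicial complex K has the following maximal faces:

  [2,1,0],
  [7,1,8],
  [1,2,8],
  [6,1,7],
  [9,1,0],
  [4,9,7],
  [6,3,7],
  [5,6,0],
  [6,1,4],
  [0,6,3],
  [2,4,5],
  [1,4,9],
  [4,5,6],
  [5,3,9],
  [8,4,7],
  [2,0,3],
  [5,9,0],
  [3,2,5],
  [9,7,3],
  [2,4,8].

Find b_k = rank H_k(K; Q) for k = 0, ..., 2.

b_0 = 1, b_1 = 1, b_2 = 0.

K has 10 vertices, 30 edges, 20 triangles.
rank ∂_0 = 0, rank ∂_1 = 9 ⇒ b_0 = 10 − 0 − 9 = 1; all invariant factors of ∂_1 are 1 so no torsion. So H_0 = Z.
rank ∂_1 = 9, rank ∂_2 = 20 ⇒ b_1 = 30 − 9 − 20 = 1; ∂_2 has invariant factor(s) [2] giving torsion. So H_1 = Z ⊕ Z/2.
rank ∂_2 = 20, rank ∂_3 = 0 ⇒ b_2 = 20 − 20 − 0 = 0. So H_2 = 0.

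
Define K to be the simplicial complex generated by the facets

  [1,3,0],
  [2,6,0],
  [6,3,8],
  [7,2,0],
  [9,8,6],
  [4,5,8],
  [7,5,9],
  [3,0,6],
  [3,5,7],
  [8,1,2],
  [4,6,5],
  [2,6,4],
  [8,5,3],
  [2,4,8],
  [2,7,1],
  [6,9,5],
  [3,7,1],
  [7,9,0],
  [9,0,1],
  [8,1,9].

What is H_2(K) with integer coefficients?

We work with the vertex ordering 0 < 1 < 2 < 3 < 4 < 5 < 6 < 7 < 8 < 9. The simplices of K, each written with vertices in increasing order, are:

  0-simplices (10): [0], [1], [2], [3], [4], [5], [6], [7], [8], [9]
  1-simplices (30): (30 of them)
  2-simplices (20): (20 of them)

so the chain groups are C_0 ≅ Z^10, C_1 ≅ Z^30, C_2 ≅ Z^20.

The boundary map ∂_1: C_1 → C_0 sends each edge [p,q] (with p < q) to q − p.
The 10×30 boundary matrix has rank 9 and Smith normal form diag(1,1,1,1,1,1,1,1,1).

∂_2: C_2 → C_1 acts by ∂[p,q,r] = [q,r] − [p,r] + [p,q]. For instance
  ∂[0,3,6] = [3,6] − [0,6] + [0,3],
  ∂[0,1,3] = [1,3] − [0,3] + [0,1].
This gives a 30×20 integer matrix of rank 20; reducing to Smith normal form yields diagonal entries (1,1,1,1,1,1,1,1,1,1,1,1,1,1,1,1,1,1,1,2).

Reading off H_k = ker ∂_k / im ∂_{k+1}:

  H_2: rank ker ∂_2 − rank ∂_3 = (20 − 20) − 0 = 0, and there is no ∂_3, so H_2 = 0.

(K is a triangulation of the Klein bottle.)

H_2 = 0.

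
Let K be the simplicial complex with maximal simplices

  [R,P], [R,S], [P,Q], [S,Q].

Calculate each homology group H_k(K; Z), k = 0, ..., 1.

Take the total order P < Q < R < S on the vertex set. Then K (dimension 1) consists of the simplices:

  0-simplices (4): P, Q, R, S
  1-simplices (4): PQ, PR, QS, RS

so the chain groups are C_0 ≅ Z^4, C_1 ≅ Z^4.

The boundary map ∂_1: C_1 → C_0 sends each edge [p,q] (with p < q) to q − p.
As a 4×4 matrix over Z this has rank 3, with invariant factors (1,1,1).

Computing H_k = (kernel of ∂_k) / (image of ∂_{k+1}):

  H_0: rank C_0 − rank ∂_1 = 4 − 3 = 1, and the invariant factors of ∂_1 are all 1, so H_0 = Z.
  H_1: rank ker ∂_1 − rank ∂_2 = (4 − 3) − 0 = 1, and there is no ∂_2, so H_1 = Z.

As a check, the Euler characteristic is 4 − 4 = 0, which agrees with 1 − 1 = 0.

H_0 = Z,  H_1 = Z.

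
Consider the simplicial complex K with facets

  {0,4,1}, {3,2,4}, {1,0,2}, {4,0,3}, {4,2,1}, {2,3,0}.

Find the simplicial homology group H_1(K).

H_1 ≅ 0.

We work with the vertex ordering 0 < 1 < 2 < 3 < 4. The simplices of K, each written with vertices in increasing order, are:

  0-simplices (5): [0], [1], [2], [3], [4]
  1-simplices (9): [0,1], [0,2], [0,3], [0,4], [1,2], [1,4], [2,3], [2,4], [3,4]
  2-simplices (6): [0,1,2], [0,1,4], [0,2,3], [0,3,4], [1,2,4], [2,3,4]

giving chain groups C_0 ≅ Z^5, C_1 ≅ Z^9, C_2 ≅ Z^6.

The boundary map ∂_1: C_1 → C_0 maps an edge to its endpoints' difference, ∂[p,q] = q − p. For instance
  ∂[0,2] = [2] − [0].
The 5×9 boundary matrix has rank 4 and Smith normal form diag(1,1,1,1).

The boundary map ∂_2: C_2 → C_1 acts by ∂[p,q,r] = [q,r] − [p,r] + [p,q]. For instance
  ∂[0,1,4] = [1,4] − [0,4] + [0,1],
  ∂[0,3,4] = [3,4] − [0,4] + [0,3].
The 9×6 boundary matrix has rank 5 and Smith normal form diag(1,1,1,1,1).

Reading off H_k = ker ∂_k / im ∂_{k+1}:

  H_1: rank ker ∂_1 − rank ∂_2 = (9 − 4) − 5 = 0, and the invariant factors of ∂_2 are all 1, so H_1 ≅ 0.

(K is a triangulation of the 2-sphere S^2.)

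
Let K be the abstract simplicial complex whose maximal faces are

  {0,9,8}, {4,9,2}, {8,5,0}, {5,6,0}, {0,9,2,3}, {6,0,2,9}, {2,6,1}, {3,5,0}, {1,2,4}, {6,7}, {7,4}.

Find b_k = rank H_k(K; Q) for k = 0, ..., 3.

b_0 = 1, b_1 = 1, b_2 = 0, b_3 = 0.

Order the vertices as 0 < 1 < 2 < 3 < 4 < 5 < 6 < 7 < 8 < 9. Listing each simplex with vertices in this order, K has dimension 3 with simplices:

  0-simplices (10): [0], [1], [2], [3], [4], [5], [6], [7], [8], [9]
  1-simplices (22): [0,2], [0,3], [0,5], [0,6], [0,8], [0,9], [1,2], [1,4], [1,6], [2,3], [2,4], [2,6], [2,9], [3,5], [3,9], [4,7], [4,9], [5,6], [5,8], [6,7], [6,9], [8,9]
  2-simplices (14): [0,2,3], [0,2,6], [0,2,9], [0,3,5], [0,3,9], [0,5,6], [0,5,8], [0,6,9], [0,8,9], [1,2,4], [1,2,6], [2,3,9], [2,4,9], [2,6,9]
  3-simplices (2): [0,2,3,9], [0,2,6,9]

Hence C_0 ≅ Z^10, C_1 ≅ Z^22, C_2 ≅ Z^14, C_3 ≅ Z^2.

The boundary map ∂_1: C_1 → C_0 sends each edge [p,q] (with p < q) to q − p. For instance
  ∂[0,6] = [6] − [0].
The 10×22 boundary matrix has rank 9 and Smith normal form diag(1,1,1,1,1,1,1,1,1).

Boundary ∂_2: C_2 → C_1 sends each 2-simplex [p,q,r] to [q,r] − [p,r] + [p,q]. For instance
  ∂[2,3,9] = [3,9] − [2,9] + [2,3],
  ∂[0,2,6] = [2,6] − [0,6] + [0,2].
The resulting 22×14 matrix has rank 12, and its Smith normal form has invariant factors (1,1,1,1,1,1,1,1,1,1,1,1).

Boundary ∂_3: C_3 → C_2 sends each 3-simplex σ to the alternating sum Σ_i (−1)^i (σ with its i-th vertex removed). For instance
  ∂[0,2,6,9] = [2,6,9] − [0,6,9] + [0,2,9] − [0,2,6],
  ∂[0,2,3,9] = [2,3,9] − [0,3,9] + [0,2,9] − [0,2,3].
The 14×2 boundary matrix has rank 2 and Smith normal form diag(1,1).

Now H_k = ker ∂_k / im ∂_{k+1}, so:

  H_0: rank C_0 − rank ∂_1 = 10 − 9 = 1, and the invariant factors of ∂_1 are all 1, so H_0 = Z.
  H_1: rank ker ∂_1 − rank ∂_2 = (22 − 9) − 12 = 1, and the invariant factors of ∂_2 are all 1, so H_1 = Z.
  H_2: rank ker ∂_2 − rank ∂_3 = (14 − 12) − 2 = 0, and the invariant factors of ∂_3 are all 1, so H_2 = 0.
  H_3: rank ker ∂_3 − rank ∂_4 = (2 − 2) − 0 = 0, and there is no ∂_4, so H_3 = 0.

Hence the Betti numbers are b_0 = 1, b_1 = 1, b_2 = 0, b_3 = 0.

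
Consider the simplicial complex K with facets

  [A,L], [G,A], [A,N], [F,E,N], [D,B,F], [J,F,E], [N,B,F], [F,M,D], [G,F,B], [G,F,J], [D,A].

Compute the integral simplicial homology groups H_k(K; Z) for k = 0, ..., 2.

H_0 = Z,  H_1 = Z^2,  H_2 = 0.

Take the total order A < B < D < E < F < G < J < L < M < N on the vertex set. Then K (dimension 2) consists of the simplices:

  0-simplices (10): A, B, D, E, F, G, J, L, M, N
  1-simplices (18): AD, AG, AL, AN, BD, BF, BG, BN, DF, DM, EF, EJ, EN, FG, FJ, FM, FN, GJ
  2-simplices (7): BDF, BFG, BFN, DFM, EFJ, EFN, FGJ

giving chain groups C_0 ≅ Z^10, C_1 ≅ Z^18, C_2 ≅ Z^7.

The boundary map ∂_1: C_1 → C_0 is given by ∂[p,q] = [q] − [p]. For instance
  ∂AN = N − A.
This gives a 10×18 integer matrix of rank 9; reducing to Smith normal form yields diagonal entries (1,1,1,1,1,1,1,1,1).

∂_2: C_2 → C_1 acts by ∂[p,q,r] = [q,r] − [p,r] + [p,q]. For instance
  ∂EFN = FN − EN + EF,
  ∂DFM = FM − DM + DF.
As a 18×7 matrix over Z this has rank 7, with invariant factors (1,1,1,1,1,1,1).

Computing H_k = (kernel of ∂_k) / (image of ∂_{k+1}):

  H_0: rank C_0 − rank ∂_1 = 10 − 9 = 1, and the invariant factors of ∂_1 are all 1, so H_0 = Z.
  H_1: rank ker ∂_1 − rank ∂_2 = (18 − 9) − 7 = 2, and the invariant factors of ∂_2 are all 1, so H_1 = Z^2.
  H_2: rank ker ∂_2 − rank ∂_3 = (7 − 7) − 0 = 0, and there is no ∂_3, so H_2 = 0.

As a check, the Euler characteristic is 10 − 18 + 7 = -1, which agrees with 1 − 2 + 0 = -1.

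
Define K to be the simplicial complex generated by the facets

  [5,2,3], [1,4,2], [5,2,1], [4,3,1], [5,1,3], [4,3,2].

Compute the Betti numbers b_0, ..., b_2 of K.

b_0 = 1, b_1 = 0, b_2 = 1.

We work with the vertex ordering 1 < 2 < 3 < 4 < 5. The simplices of K, each written with vertices in increasing order, are:

  0-simplices (5): [1], [2], [3], [4], [5]
  1-simplices (9): [1,2], [1,3], [1,4], [1,5], [2,3], [2,4], [2,5], [3,4], [3,5]
  2-simplices (6): [1,2,4], [1,2,5], [1,3,4], [1,3,5], [2,3,4], [2,3,5]

giving chain groups C_0 ≅ Z^5, C_1 ≅ Z^9, C_2 ≅ Z^6.

Boundary ∂_1: C_1 → C_0 maps an edge to its endpoints' difference, ∂[p,q] = q − p. For instance
  ∂[1,2] = [2] − [1].
This gives a 5×9 integer matrix of rank 4; reducing to Smith normal form yields diagonal entries (1,1,1,1).

∂_2: C_2 → C_1 acts by ∂[p,q,r] = [q,r] − [p,r] + [p,q]. For instance
  ∂[1,2,4] = [2,4] − [1,4] + [1,2],
  ∂[1,3,5] = [3,5] − [1,5] + [1,3].
The 9×6 boundary matrix has rank 5 and Smith normal form diag(1,1,1,1,1).

Reading off H_k = ker ∂_k / im ∂_{k+1}:

  H_0: rank C_0 − rank ∂_1 = 5 − 4 = 1, and the invariant factors of ∂_1 are all 1, so H_0 = Z.
  H_1: rank ker ∂_1 − rank ∂_2 = (9 − 4) − 5 = 0, and the invariant factors of ∂_2 are all 1, so H_1 = 0.
  H_2: rank ker ∂_2 − rank ∂_3 = (6 − 5) − 0 = 1, and there is no ∂_3, so H_2 = Z.

As a check, the Euler characteristic is 5 − 9 + 6 = 2, which agrees with 1 − 0 + 1 = 2.
(K is a triangulation of the 2-sphere S^2.)

Hence the Betti numbers are b_0 = 1, b_1 = 0, b_2 = 1.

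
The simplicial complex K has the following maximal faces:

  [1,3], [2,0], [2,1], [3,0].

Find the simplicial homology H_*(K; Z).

We work with the vertex ordering 0 < 1 < 2 < 3. The simplices of K, each written with vertices in increasing order, are:

  0-simplices (4): [0], [1], [2], [3]
  1-simplices (4): [0,2], [0,3], [1,2], [1,3]

giving chain groups C_0 ≅ Z^4, C_1 ≅ Z^4.

Boundary ∂_1: C_1 → C_0 sends each edge [p,q] (with p < q) to q − p. For instance
  ∂[1,3] = [3] − [1].
This gives a 4×4 integer matrix of rank 3; reducing to Smith normal form yields diagonal entries (1,1,1).

From H_k ≅ ker(∂_k) / im(∂_{k+1}) we obtain:

  H_0: rank C_0 − rank ∂_1 = 4 − 3 = 1, and the invariant factors of ∂_1 are all 1, so H_0 = Z.
  H_1: rank ker ∂_1 − rank ∂_2 = (4 − 3) − 0 = 1, and there is no ∂_2, so H_1 = Z.

(K is a triangulation of the circle S^1.)

H_0 ≅ Z,  H_1 ≅ Z.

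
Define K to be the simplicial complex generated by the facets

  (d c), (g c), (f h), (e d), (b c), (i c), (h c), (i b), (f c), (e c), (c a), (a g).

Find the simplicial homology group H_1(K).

We work with the vertex ordering a < b < c < d < e < f < g < h < i. The simplices of K, each written with vertices in increasing order, are:

  0-simplices (9): a, b, c, d, e, f, g, h, i
  1-simplices (12): ac, ag, bc, bi, cd, ce, cf, cg, ch, ci, de, fh

Hence C_0 ≅ Z^9, C_1 ≅ Z^12.

Boundary ∂_1: C_1 → C_0 is given by ∂[p,q] = [q] − [p]. For instance
  ∂de = e − d.
As a 9×12 matrix over Z this has rank 8, with invariant factors (1,1,1,1,1,1,1,1).

Now H_k = ker ∂_k / im ∂_{k+1}, so:

  H_1: rank ker ∂_1 − rank ∂_2 = (12 − 8) − 0 = 4, and there is no ∂_2, so H_1 = Z^4.

(K is a triangulation of a wedge of 4 circles.)

H_1 ≅ Z^4.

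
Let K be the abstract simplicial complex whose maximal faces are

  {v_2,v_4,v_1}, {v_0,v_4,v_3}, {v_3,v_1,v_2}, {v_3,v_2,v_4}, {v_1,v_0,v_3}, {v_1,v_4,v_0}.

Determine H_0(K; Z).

Fix the vertex order v_0 < v_1 < v_2 < v_3 < v_4 and write every simplex with vertices in increasing order. Then dim K = 2 and the simplices of K are:

  0-simplices (5): [v_0], [v_1], [v_2], [v_3], [v_4]
  1-simplices (9): [v_0,v_1], [v_0,v_3], [v_0,v_4], [v_1,v_2], [v_1,v_3], [v_1,v_4], [v_2,v_3], [v_2,v_4], [v_3,v_4]
  2-simplices (6): [v_0,v_1,v_3], [v_0,v_1,v_4], [v_0,v_3,v_4], [v_1,v_2,v_3], [v_1,v_2,v_4], [v_2,v_3,v_4]

so the chain groups are C_0 ≅ Z^5, C_1 ≅ Z^9, C_2 ≅ Z^6.

Boundary ∂_1: C_1 → C_0 is given by ∂[p,q] = [q] − [p].
This gives a 5×9 integer matrix of rank 4; reducing to Smith normal form yields diagonal entries (1,1,1,1).

Boundary ∂_2: C_2 → C_1 acts by ∂[p,q,r] = [q,r] − [p,r] + [p,q]. For instance
  ∂[v_2,v_3,v_4] = [v_3,v_4] − [v_2,v_4] + [v_2,v_3],
  ∂[v_0,v_1,v_4] = [v_1,v_4] − [v_0,v_4] + [v_0,v_1].
As a 9×6 matrix over Z this has rank 5, with invariant factors (1,1,1,1,1).

Computing H_k = (kernel of ∂_k) / (image of ∂_{k+1}):

  H_0: rank C_0 − rank ∂_1 = 5 − 4 = 1, and the invariant factors of ∂_1 are all 1, so H_0 ≅ Z.

H_0 = Z.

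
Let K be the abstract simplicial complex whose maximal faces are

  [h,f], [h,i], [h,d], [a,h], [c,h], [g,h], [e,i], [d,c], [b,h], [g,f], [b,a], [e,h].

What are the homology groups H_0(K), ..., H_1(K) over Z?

We work with the vertex ordering a < b < c < d < e < f < g < h < i. The simplices of K, each written with vertices in increasing order, are:

  0-simplices (9): a, b, c, d, e, f, g, h, i
  1-simplices (12): ab, ah, bh, cd, ch, dh, eh, ei, fg, fh, gh, hi

so the chain groups are C_0 ≅ Z^9, C_1 ≅ Z^12.

∂_1: C_1 → C_0 is given by ∂[p,q] = [q] − [p]. For instance
  ∂eh = h − e.
The 9×12 boundary matrix has rank 8 and Smith normal form diag(1,1,1,1,1,1,1,1).

From H_k ≅ ker(∂_k) / im(∂_{k+1}) we obtain:

  H_0: rank C_0 − rank ∂_1 = 9 − 8 = 1, and the invariant factors of ∂_1 are all 1, so H_0 = Z.
  H_1: rank ker ∂_1 − rank ∂_2 = (12 − 8) − 0 = 4, and there is no ∂_2, so H_1 = Z^4.

As a check, the Euler characteristic is 9 − 12 = -3, which agrees with 1 − 4 = -3.
(K is a triangulation of a wedge of 4 circles.)

H_0 = Z,  H_1 = Z^4.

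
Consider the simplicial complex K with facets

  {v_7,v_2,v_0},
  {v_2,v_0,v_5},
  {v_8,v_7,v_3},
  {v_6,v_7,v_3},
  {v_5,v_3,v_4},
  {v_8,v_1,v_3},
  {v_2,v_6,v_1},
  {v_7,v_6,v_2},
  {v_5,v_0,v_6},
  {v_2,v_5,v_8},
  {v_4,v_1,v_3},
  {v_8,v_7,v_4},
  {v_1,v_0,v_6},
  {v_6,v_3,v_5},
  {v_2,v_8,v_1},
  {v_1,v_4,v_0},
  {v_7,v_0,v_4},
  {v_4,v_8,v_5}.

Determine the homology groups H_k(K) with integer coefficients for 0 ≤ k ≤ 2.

Take the total order v_0 < v_1 < v_2 < v_3 < v_4 < v_5 < v_6 < v_7 < v_8 on the vertex set. Then K (dimension 2) consists of the simplices:

  0-simplices (9): [v_0], [v_1], [v_2], [v_3], [v_4], [v_5], [v_6], [v_7], [v_8]
  1-simplices (27): (27 of them)
  2-simplices (18): (18 of them)

so the chain groups are C_0 ≅ Z^9, C_1 ≅ Z^27, C_2 ≅ Z^18.

The boundary map ∂_1: C_1 → C_0 is given by ∂[p,q] = [q] − [p].
This gives a 9×27 integer matrix of rank 8; reducing to Smith normal form yields diagonal entries (1,1,1,1,1,1,1,1).

∂_2: C_2 → C_1 acts by ∂[p,q,r] = [q,r] − [p,r] + [p,q]. For instance
  ∂[v_4,v_5,v_8] = [v_5,v_8] − [v_4,v_8] + [v_4,v_5],
  ∂[v_0,v_4,v_7] = [v_4,v_7] − [v_0,v_7] + [v_0,v_4].
The 27×18 boundary matrix has rank 18 and Smith normal form diag(1,1,1,1,1,1,1,1,1,1,1,1,1,1,1,1,1,2).

Now H_k = ker ∂_k / im ∂_{k+1}, so:

  H_0: rank C_0 − rank ∂_1 = 9 − 8 = 1, and the invariant factors of ∂_1 are all 1, so H_0 ≅ Z.
  H_1: rank ker ∂_1 − rank ∂_2 = (27 − 8) − 18 = 1, and ∂_2 has invariant factor 2 > 1, so H_1 ≅ Z ⊕ Z_2.
  H_2: rank ker ∂_2 − rank ∂_3 = (18 − 18) − 0 = 0, and there is no ∂_3, so H_2 ≅ 0.

(K is a triangulation of the Klein bottle.)

H_0 = Z,  H_1 = Z ⊕ Z_2,  H_2 = 0.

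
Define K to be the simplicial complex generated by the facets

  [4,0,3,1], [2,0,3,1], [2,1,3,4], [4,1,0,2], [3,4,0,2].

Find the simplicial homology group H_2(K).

Order the vertices as 0 < 1 < 2 < 3 < 4. Listing each simplex with vertices in this order, K has dimension 3 with simplices:

  0-simplices (5): [0], [1], [2], [3], [4]
  1-simplices (10): [0,1], [0,2], [0,3], [0,4], [1,2], [1,3], [1,4], [2,3], [2,4], [3,4]
  2-simplices (10): [0,1,2], [0,1,3], [0,1,4], [0,2,3], [0,2,4], [0,3,4], [1,2,3], [1,2,4], [1,3,4], [2,3,4]
  3-simplices (5): [0,1,2,3], [0,1,2,4], [0,1,3,4], [0,2,3,4], [1,2,3,4]

so the chain groups are C_0 ≅ Z^5, C_1 ≅ Z^10, C_2 ≅ Z^10, C_3 ≅ Z^5.

The boundary map ∂_1: C_1 → C_0 sends each edge [p,q] (with p < q) to q − p. For instance
  ∂[1,2] = [2] − [1].
The 5×10 boundary matrix has rank 4 and Smith normal form diag(1,1,1,1).

Boundary ∂_2: C_2 → C_1 maps a triangle to the signed sum of its edges. For instance
  ∂[0,2,4] = [2,4] − [0,4] + [0,2],
  ∂[2,3,4] = [3,4] − [2,4] + [2,3].
This gives a 10×10 integer matrix of rank 6; reducing to Smith normal form yields diagonal entries (1,1,1,1,1,1).

Boundary ∂_3: C_3 → C_2 sends each 3-simplex σ to the alternating sum Σ_i (−1)^i (σ with its i-th vertex removed). For instance
  ∂[1,2,3,4] = [2,3,4] − [1,3,4] + [1,2,4] − [1,2,3],
  ∂[0,1,3,4] = [1,3,4] − [0,3,4] + [0,1,4] − [0,1,3].
The resulting 10×5 matrix has rank 4, and its Smith normal form has invariant factors (1,1,1,1).

From H_k ≅ ker(∂_k) / im(∂_{k+1}) we obtain:

  H_2: rank ker ∂_2 − rank ∂_3 = (10 − 6) − 4 = 0, and the invariant factors of ∂_3 are all 1, so H_2 = 0.

(K is a triangulation of the 3-sphere S^3.)

H_2 = 0.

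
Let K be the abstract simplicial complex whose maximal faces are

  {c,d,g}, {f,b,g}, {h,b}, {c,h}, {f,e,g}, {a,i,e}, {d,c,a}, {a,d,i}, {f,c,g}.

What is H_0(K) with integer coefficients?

K has 9 vertices, 17 edges, 7 triangles.
rank ∂_0 = 0, rank ∂_1 = 8 ⇒ b_0 = 9 − 0 − 8 = 1; all invariant factors of ∂_1 are 1 so no torsion. So H_0 ≅ Z.

H_0 ≅ Z.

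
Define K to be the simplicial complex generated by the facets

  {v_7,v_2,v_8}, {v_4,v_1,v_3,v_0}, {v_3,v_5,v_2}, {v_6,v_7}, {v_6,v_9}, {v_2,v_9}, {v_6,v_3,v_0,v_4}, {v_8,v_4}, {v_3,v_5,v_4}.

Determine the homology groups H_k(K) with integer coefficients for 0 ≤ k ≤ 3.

Order the vertices as v_0 < v_1 < v_2 < v_3 < v_4 < v_5 < v_6 < v_7 < v_8 < v_9. Listing each simplex with vertices in this order, K has dimension 3 with simplices:

  0-simplices (10): [v_0], [v_1], [v_2], [v_3], [v_4], [v_5], [v_6], [v_7], [v_8], [v_9]
  1-simplices (20): (20 of them)
  2-simplices (10): [v_0,v_1,v_3], [v_0,v_1,v_4], [v_0,v_3,v_4], [v_0,v_3,v_6], [v_0,v_4,v_6], [v_1,v_3,v_4], [v_2,v_3,v_5], [v_2,v_7,v_8], [v_3,v_4,v_5], [v_3,v_4,v_6]
  3-simplices (2): [v_0,v_1,v_3,v_4], [v_0,v_3,v_4,v_6]

giving chain groups C_0 ≅ Z^10, C_1 ≅ Z^20, C_2 ≅ Z^10, C_3 ≅ Z^2.

Boundary ∂_1: C_1 → C_0 maps an edge to its endpoints' difference, ∂[p,q] = q − p. For instance
  ∂[v_2,v_8] = [v_8] − [v_2].
This gives a 10×20 integer matrix of rank 9; reducing to Smith normal form yields diagonal entries (1,1,1,1,1,1,1,1,1).

∂_2: C_2 → C_1 acts by ∂[p,q,r] = [q,r] − [p,r] + [p,q]. For instance
  ∂[v_3,v_4,v_6] = [v_4,v_6] − [v_3,v_6] + [v_3,v_4],
  ∂[v_2,v_7,v_8] = [v_7,v_8] − [v_2,v_8] + [v_2,v_7].
As a 20×10 matrix over Z this has rank 8, with invariant factors (1,1,1,1,1,1,1,1).

Boundary ∂_3: C_3 → C_2 sends each 3-simplex σ to the alternating sum Σ_i (−1)^i (σ with its i-th vertex removed). For instance
  ∂[v_0,v_3,v_4,v_6] = [v_3,v_4,v_6] − [v_0,v_4,v_6] + [v_0,v_3,v_6] − [v_0,v_3,v_4],
  ∂[v_0,v_1,v_3,v_4] = [v_1,v_3,v_4] − [v_0,v_3,v_4] + [v_0,v_1,v_4] − [v_0,v_1,v_3].
The 10×2 boundary matrix has rank 2 and Smith normal form diag(1,1).

Reading off H_k = ker ∂_k / im ∂_{k+1}:

  H_0: rank C_0 − rank ∂_1 = 10 − 9 = 1, and the invariant factors of ∂_1 are all 1, so H_0 ≅ Z.
  H_1: rank ker ∂_1 − rank ∂_2 = (20 − 9) − 8 = 3, and the invariant factors of ∂_2 are all 1, so H_1 ≅ Z^3.
  H_2: rank ker ∂_2 − rank ∂_3 = (10 − 8) − 2 = 0, and the invariant factors of ∂_3 are all 1, so H_2 ≅ 0.
  H_3: rank ker ∂_3 − rank ∂_4 = (2 − 2) − 0 = 0, and there is no ∂_4, so H_3 ≅ 0.

H_0 = Z,  H_1 = Z^3,  H_2 = 0,  H_3 = 0.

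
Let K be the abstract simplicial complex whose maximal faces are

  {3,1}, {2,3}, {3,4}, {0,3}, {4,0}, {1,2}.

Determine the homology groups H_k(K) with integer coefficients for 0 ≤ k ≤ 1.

Take the total order 0 < 1 < 2 < 3 < 4 on the vertex set. Then K (dimension 1) consists of the simplices:

  0-simplices (5): [0], [1], [2], [3], [4]
  1-simplices (6): [0,3], [0,4], [1,2], [1,3], [2,3], [3,4]

Hence C_0 ≅ Z^5, C_1 ≅ Z^6.

∂_1: C_1 → C_0 maps an edge to its endpoints' difference, ∂[p,q] = q − p. For instance
  ∂[0,4] = [4] − [0].
As a 5×6 matrix over Z this has rank 4, with invariant factors (1,1,1,1).

Reading off H_k = ker ∂_k / im ∂_{k+1}:

  H_0: rank C_0 − rank ∂_1 = 5 − 4 = 1, and the invariant factors of ∂_1 are all 1, so H_0 ≅ Z.
  H_1: rank ker ∂_1 − rank ∂_2 = (6 − 4) − 0 = 2, and there is no ∂_2, so H_1 ≅ Z^2.

(K is a triangulation of a wedge of 2 circles.)

H_0 = Z,  H_1 = Z^2.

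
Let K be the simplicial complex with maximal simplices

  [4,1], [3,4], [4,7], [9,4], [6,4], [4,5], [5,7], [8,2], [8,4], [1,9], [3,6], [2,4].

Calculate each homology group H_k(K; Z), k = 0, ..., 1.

H_0 ≅ Z,  H_1 ≅ Z^4.

Fix the vertex order 1 < 2 < 3 < 4 < 5 < 6 < 7 < 8 < 9 and write every simplex with vertices in increasing order. Then dim K = 1 and the simplices of K are:

  0-simplices (9): [1], [2], [3], [4], [5], [6], [7], [8], [9]
  1-simplices (12): [1,4], [1,9], [2,4], [2,8], [3,4], [3,6], [4,5], [4,6], [4,7], [4,8], [4,9], [5,7]

giving chain groups C_0 ≅ Z^9, C_1 ≅ Z^12.

Boundary ∂_1: C_1 → C_0 maps an edge to its endpoints' difference, ∂[p,q] = q − p.
The 9×12 boundary matrix has rank 8 and Smith normal form diag(1,1,1,1,1,1,1,1).

Reading off H_k = ker ∂_k / im ∂_{k+1}:

  H_0: rank C_0 − rank ∂_1 = 9 − 8 = 1, and the invariant factors of ∂_1 are all 1, so H_0 = Z.
  H_1: rank ker ∂_1 − rank ∂_2 = (12 − 8) − 0 = 4, and there is no ∂_2, so H_1 = Z^4.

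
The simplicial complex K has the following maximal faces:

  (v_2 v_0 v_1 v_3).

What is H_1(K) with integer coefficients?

Take the total order v_0 < v_1 < v_2 < v_3 on the vertex set. Then K (dimension 3) consists of the simplices:

  0-simplices (4): [v_0], [v_1], [v_2], [v_3]
  1-simplices (6): [v_0,v_1], [v_0,v_2], [v_0,v_3], [v_1,v_2], [v_1,v_3], [v_2,v_3]
  2-simplices (4): [v_0,v_1,v_2], [v_0,v_1,v_3], [v_0,v_2,v_3], [v_1,v_2,v_3]
  3-simplices (1): [v_0,v_1,v_2,v_3]

Hence C_0 ≅ Z^4, C_1 ≅ Z^6, C_2 ≅ Z^4, C_3 ≅ Z^1.

Boundary ∂_1: C_1 → C_0 is given by ∂[p,q] = [q] − [p]. For instance
  ∂[v_0,v_3] = [v_3] − [v_0].
The 4×6 boundary matrix has rank 3 and Smith normal form diag(1,1,1).

∂_2: C_2 → C_1 sends each 2-simplex [p,q,r] to [q,r] − [p,r] + [p,q]. For instance
  ∂[v_0,v_2,v_3] = [v_2,v_3] − [v_0,v_3] + [v_0,v_2],
  ∂[v_0,v_1,v_2] = [v_1,v_2] − [v_0,v_2] + [v_0,v_1].
As a 6×4 matrix over Z this has rank 3, with invariant factors (1,1,1).

The boundary map ∂_3: C_3 → C_2 sends each 3-simplex σ to the alternating sum Σ_i (−1)^i (σ with its i-th vertex removed). For instance
  ∂[v_0,v_1,v_2,v_3] = [v_1,v_2,v_3] − [v_0,v_2,v_3] + [v_0,v_1,v_3] − [v_0,v_1,v_2].
As a 4×1 matrix over Z this has rank 1, with invariant factors (1).

Reading off H_k = ker ∂_k / im ∂_{k+1}:

  H_1: rank ker ∂_1 − rank ∂_2 = (6 − 3) − 3 = 0, and the invariant factors of ∂_2 are all 1, so H_1 ≅ 0.

H_1 = 0.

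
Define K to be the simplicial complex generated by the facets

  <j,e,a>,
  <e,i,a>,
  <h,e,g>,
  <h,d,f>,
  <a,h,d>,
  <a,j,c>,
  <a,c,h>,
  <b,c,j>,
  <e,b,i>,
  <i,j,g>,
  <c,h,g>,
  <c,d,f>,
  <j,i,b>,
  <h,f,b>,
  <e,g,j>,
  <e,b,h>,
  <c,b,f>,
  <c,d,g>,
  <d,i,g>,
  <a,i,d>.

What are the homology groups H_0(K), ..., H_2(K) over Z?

H_0 ≅ Z,  H_1 ≅ Z ⊕ Z/2,  H_2 = 0.

K has 10 vertices, 30 edges, 20 triangles.
rank ∂_0 = 0, rank ∂_1 = 9 ⇒ b_0 = 10 − 0 − 9 = 1; all invariant factors of ∂_1 are 1 so no torsion. So H_0 ≅ Z.
rank ∂_1 = 9, rank ∂_2 = 20 ⇒ b_1 = 30 − 9 − 20 = 1; ∂_2 has invariant factor(s) [2] giving torsion. So H_1 ≅ Z ⊕ Z/2.
rank ∂_2 = 20, rank ∂_3 = 0 ⇒ b_2 = 20 − 20 − 0 = 0. So H_2 ≅ 0.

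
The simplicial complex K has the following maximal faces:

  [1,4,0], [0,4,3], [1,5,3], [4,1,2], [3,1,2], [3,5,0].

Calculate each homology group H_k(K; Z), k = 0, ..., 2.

H_0 = Z,  H_1 = Z,  H_2 = 0.

We work with the vertex ordering 0 < 1 < 2 < 3 < 4 < 5. The simplices of K, each written with vertices in increasing order, are:

  0-simplices (6): [0], [1], [2], [3], [4], [5]
  1-simplices (12): [0,1], [0,3], [0,4], [0,5], [1,2], [1,3], [1,4], [1,5], [2,3], [2,4], [3,4], [3,5]
  2-simplices (6): [0,1,4], [0,3,4], [0,3,5], [1,2,3], [1,2,4], [1,3,5]

so the chain groups are C_0 ≅ Z^6, C_1 ≅ Z^12, C_2 ≅ Z^6.

Boundary ∂_1: C_1 → C_0 sends each edge [p,q] (with p < q) to q − p. For instance
  ∂[0,3] = [3] − [0].
The 6×12 boundary matrix has rank 5 and Smith normal form diag(1,1,1,1,1).

The boundary map ∂_2: C_2 → C_1 acts by ∂[p,q,r] = [q,r] − [p,r] + [p,q]. For instance
  ∂[0,1,4] = [1,4] − [0,4] + [0,1],
  ∂[1,2,4] = [2,4] − [1,4] + [1,2].
This gives a 12×6 integer matrix of rank 6; reducing to Smith normal form yields diagonal entries (1,1,1,1,1,1).

Computing H_k = (kernel of ∂_k) / (image of ∂_{k+1}):

  H_0: rank C_0 − rank ∂_1 = 6 − 5 = 1, and the invariant factors of ∂_1 are all 1, so H_0 = Z.
  H_1: rank ker ∂_1 − rank ∂_2 = (12 − 5) − 6 = 1, and the invariant factors of ∂_2 are all 1, so H_1 = Z.
  H_2: rank ker ∂_2 − rank ∂_3 = (6 − 6) − 0 = 0, and there is no ∂_3, so H_2 = 0.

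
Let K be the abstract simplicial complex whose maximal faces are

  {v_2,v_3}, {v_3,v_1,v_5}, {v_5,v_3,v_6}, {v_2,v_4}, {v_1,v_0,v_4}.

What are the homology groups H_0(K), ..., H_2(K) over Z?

H_0 = Z,  H_1 = Z,  H_2 = 0.

Fix the vertex order v_0 < v_1 < v_2 < v_3 < v_4 < v_5 < v_6 and write every simplex with vertices in increasing order. Then dim K = 2 and the simplices of K are:

  0-simplices (7): [v_0], [v_1], [v_2], [v_3], [v_4], [v_5], [v_6]
  1-simplices (10): [v_0,v_1], [v_0,v_4], [v_1,v_3], [v_1,v_4], [v_1,v_5], [v_2,v_3], [v_2,v_4], [v_3,v_5], [v_3,v_6], [v_5,v_6]
  2-simplices (3): [v_0,v_1,v_4], [v_1,v_3,v_5], [v_3,v_5,v_6]

so the chain groups are C_0 ≅ Z^7, C_1 ≅ Z^10, C_2 ≅ Z^3.

The boundary map ∂_1: C_1 → C_0 maps an edge to its endpoints' difference, ∂[p,q] = q − p. For instance
  ∂[v_3,v_5] = [v_5] − [v_3].
This gives a 7×10 integer matrix of rank 6; reducing to Smith normal form yields diagonal entries (1,1,1,1,1,1).

Boundary ∂_2: C_2 → C_1 acts by ∂[p,q,r] = [q,r] − [p,r] + [p,q]. For instance
  ∂[v_0,v_1,v_4] = [v_1,v_4] − [v_0,v_4] + [v_0,v_1],
  ∂[v_3,v_5,v_6] = [v_5,v_6] − [v_3,v_6] + [v_3,v_5].
This gives a 10×3 integer matrix of rank 3; reducing to Smith normal form yields diagonal entries (1,1,1).

Now H_k = ker ∂_k / im ∂_{k+1}, so:

  H_0: rank C_0 − rank ∂_1 = 7 − 6 = 1, and the invariant factors of ∂_1 are all 1, so H_0 ≅ Z.
  H_1: rank ker ∂_1 − rank ∂_2 = (10 − 6) − 3 = 1, and the invariant factors of ∂_2 are all 1, so H_1 ≅ Z.
  H_2: rank ker ∂_2 − rank ∂_3 = (3 − 3) − 0 = 0, and there is no ∂_3, so H_2 ≅ 0.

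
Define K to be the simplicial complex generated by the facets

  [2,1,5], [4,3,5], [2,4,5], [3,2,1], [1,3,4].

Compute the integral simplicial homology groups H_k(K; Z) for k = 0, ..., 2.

We work with the vertex ordering 1 < 2 < 3 < 4 < 5. The simplices of K, each written with vertices in increasing order, are:

  0-simplices (5): [1], [2], [3], [4], [5]
  1-simplices (10): [1,2], [1,3], [1,4], [1,5], [2,3], [2,4], [2,5], [3,4], [3,5], [4,5]
  2-simplices (5): [1,2,3], [1,2,5], [1,3,4], [2,4,5], [3,4,5]

so the chain groups are C_0 ≅ Z^5, C_1 ≅ Z^10, C_2 ≅ Z^5.

Boundary ∂_1: C_1 → C_0 maps an edge to its endpoints' difference, ∂[p,q] = q − p.
As a 5×10 matrix over Z this has rank 4, with invariant factors (1,1,1,1).

The boundary map ∂_2: C_2 → C_1 maps a triangle to the signed sum of its edges. For instance
  ∂[3,4,5] = [4,5] − [3,5] + [3,4],
  ∂[1,2,3] = [2,3] − [1,3] + [1,2].
As a 10×5 matrix over Z this has rank 5, with invariant factors (1,1,1,1,1).

From H_k ≅ ker(∂_k) / im(∂_{k+1}) we obtain:

  H_0: rank C_0 − rank ∂_1 = 5 − 4 = 1, and the invariant factors of ∂_1 are all 1, so H_0 = Z.
  H_1: rank ker ∂_1 − rank ∂_2 = (10 − 4) − 5 = 1, and the invariant factors of ∂_2 are all 1, so H_1 = Z.
  H_2: rank ker ∂_2 − rank ∂_3 = (5 − 5) − 0 = 0, and there is no ∂_3, so H_2 = 0.

H_0 ≅ Z,  H_1 ≅ Z,  H_2 = 0.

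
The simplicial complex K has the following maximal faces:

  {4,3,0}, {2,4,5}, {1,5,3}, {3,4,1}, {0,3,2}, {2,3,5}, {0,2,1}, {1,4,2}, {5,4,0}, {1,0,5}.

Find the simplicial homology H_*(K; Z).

H_0 = Z,  H_1 = Z/2Z,  H_2 = 0.

We work with the vertex ordering 0 < 1 < 2 < 3 < 4 < 5. The simplices of K, each written with vertices in increasing order, are:

  0-simplices (6): [0], [1], [2], [3], [4], [5]
  1-simplices (15): [0,1], [0,2], [0,3], [0,4], [0,5], [1,2], [1,3], [1,4], [1,5], [2,3], [2,4], [2,5], [3,4], [3,5], [4,5]
  2-simplices (10): [0,1,2], [0,1,5], [0,2,3], [0,3,4], [0,4,5], [1,2,4], [1,3,4], [1,3,5], [2,3,5], [2,4,5]

giving chain groups C_0 ≅ Z^6, C_1 ≅ Z^15, C_2 ≅ Z^10.

∂_1: C_1 → C_0 maps an edge to its endpoints' difference, ∂[p,q] = q − p. For instance
  ∂[1,4] = [4] − [1].
The resulting 6×15 matrix has rank 5, and its Smith normal form has invariant factors (1,1,1,1,1).

The boundary map ∂_2: C_2 → C_1 sends each 2-simplex [p,q,r] to [q,r] − [p,r] + [p,q]. For instance
  ∂[0,1,5] = [1,5] − [0,5] + [0,1],
  ∂[1,2,4] = [2,4] − [1,4] + [1,2].
The 15×10 boundary matrix has rank 10 and Smith normal form diag(1,1,1,1,1,1,1,1,1,2).

Now H_k = ker ∂_k / im ∂_{k+1}, so:

  H_0: rank C_0 − rank ∂_1 = 6 − 5 = 1, and the invariant factors of ∂_1 are all 1, so H_0 = Z.
  H_1: rank ker ∂_1 − rank ∂_2 = (15 − 5) − 10 = 0, and ∂_2 has invariant factor 2 > 1, so H_1 = Z/2Z.
  H_2: rank ker ∂_2 − rank ∂_3 = (10 − 10) − 0 = 0, and there is no ∂_3, so H_2 = 0.

(K is a triangulation of the real projective plane RP^2.)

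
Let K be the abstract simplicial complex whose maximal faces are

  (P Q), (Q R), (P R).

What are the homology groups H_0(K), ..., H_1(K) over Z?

Order the vertices as P < Q < R. Listing each simplex with vertices in this order, K has dimension 1 with simplices:

  0-simplices (3): P, Q, R
  1-simplices (3): PQ, PR, QR

Hence C_0 ≅ Z^3, C_1 ≅ Z^3.

The boundary map ∂_1: C_1 → C_0 sends each edge [p,q] (with p < q) to q − p.
The 3×3 boundary matrix has rank 2 and Smith normal form diag(1,1).

Now H_k = ker ∂_k / im ∂_{k+1}, so:

  H_0: rank C_0 − rank ∂_1 = 3 − 2 = 1, and the invariant factors of ∂_1 are all 1, so H_0 ≅ Z.
  H_1: rank ker ∂_1 − rank ∂_2 = (3 − 2) − 0 = 1, and there is no ∂_2, so H_1 ≅ Z.

As a check, the Euler characteristic is 3 − 3 = 0, which agrees with 1 − 1 = 0.
(K is a triangulation of the circle S^1.)

H_0 ≅ Z,  H_1 ≅ Z.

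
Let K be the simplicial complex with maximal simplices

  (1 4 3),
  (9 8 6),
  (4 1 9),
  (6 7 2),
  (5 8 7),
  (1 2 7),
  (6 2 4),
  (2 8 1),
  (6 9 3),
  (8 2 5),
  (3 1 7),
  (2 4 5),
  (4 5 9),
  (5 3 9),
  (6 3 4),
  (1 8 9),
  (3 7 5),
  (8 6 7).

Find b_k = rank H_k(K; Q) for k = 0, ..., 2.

b_0 = 1, b_1 = 1, b_2 = 0.

Take the total order 1 < 2 < 3 < 4 < 5 < 6 < 7 < 8 < 9 on the vertex set. Then K (dimension 2) consists of the simplices:

  0-simplices (9): [1], [2], [3], [4], [5], [6], [7], [8], [9]
  1-simplices (27): (27 of them)
  2-simplices (18): [1,2,7], [1,2,8], [1,3,4], [1,3,7], [1,4,9], [1,8,9], [2,4,5], [2,4,6], [2,5,8], [2,6,7], [3,4,6], [3,5,7], [3,5,9], [3,6,9], [4,5,9], [5,7,8], [6,7,8], [6,8,9]

Hence C_0 ≅ Z^9, C_1 ≅ Z^27, C_2 ≅ Z^18.

The boundary map ∂_1: C_1 → C_0 sends each edge [p,q] (with p < q) to q − p. For instance
  ∂[2,4] = [4] − [2].
The resulting 9×27 matrix has rank 8, and its Smith normal form has invariant factors (1,1,1,1,1,1,1,1).

The boundary map ∂_2: C_2 → C_1 sends each 2-simplex [p,q,r] to [q,r] − [p,r] + [p,q]. For instance
  ∂[3,4,6] = [4,6] − [3,6] + [3,4],
  ∂[2,5,8] = [5,8] − [2,8] + [2,5].
The resulting 27×18 matrix has rank 18, and its Smith normal form has invariant factors (1,1,1,1,1,1,1,1,1,1,1,1,1,1,1,1,1,2).

Computing H_k = (kernel of ∂_k) / (image of ∂_{k+1}):

  H_0: rank C_0 − rank ∂_1 = 9 − 8 = 1, and the invariant factors of ∂_1 are all 1, so H_0 = Z.
  H_1: rank ker ∂_1 − rank ∂_2 = (27 − 8) − 18 = 1, and ∂_2 has invariant factor 2 > 1, so H_1 = Z ⊕ Z/2Z.
  H_2: rank ker ∂_2 − rank ∂_3 = (18 − 18) − 0 = 0, and there is no ∂_3, so H_2 = 0.

Hence the Betti numbers are b_0 = 1, b_1 = 1, b_2 = 0.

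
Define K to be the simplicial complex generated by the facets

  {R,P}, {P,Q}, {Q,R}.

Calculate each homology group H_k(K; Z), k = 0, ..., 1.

Take the total order P < Q < R on the vertex set. Then K (dimension 1) consists of the simplices:

  0-simplices (3): P, Q, R
  1-simplices (3): PQ, PR, QR

giving chain groups C_0 ≅ Z^3, C_1 ≅ Z^3.

The boundary map ∂_1: C_1 → C_0 maps an edge to its endpoints' difference, ∂[p,q] = q − p.
The resulting 3×3 matrix has rank 2, and its Smith normal form has invariant factors (1,1).

Computing H_k = (kernel of ∂_k) / (image of ∂_{k+1}):

  H_0: rank C_0 − rank ∂_1 = 3 − 2 = 1, and the invariant factors of ∂_1 are all 1, so H_0 = Z.
  H_1: rank ker ∂_1 − rank ∂_2 = (3 − 2) − 0 = 1, and there is no ∂_2, so H_1 = Z.

H_0 = Z,  H_1 = Z.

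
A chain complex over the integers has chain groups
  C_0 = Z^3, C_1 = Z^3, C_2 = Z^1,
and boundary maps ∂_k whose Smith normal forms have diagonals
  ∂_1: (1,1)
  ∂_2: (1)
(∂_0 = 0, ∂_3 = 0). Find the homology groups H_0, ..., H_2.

H_0: b_0 = 3 − 0 − 2 = 1; torsion from ∂_1 factors > 1: none. So H_0 = Z.
H_1: b_1 = 3 − 2 − 1 = 0; torsion from ∂_2 factors > 1: none. So H_1 = 0.
H_2: b_2 = 1 − 1 − 0 = 0; torsion from ∂_3 factors > 1: none. So H_2 = 0.

H_0 = Z,  H_1 = 0,  H_2 = 0.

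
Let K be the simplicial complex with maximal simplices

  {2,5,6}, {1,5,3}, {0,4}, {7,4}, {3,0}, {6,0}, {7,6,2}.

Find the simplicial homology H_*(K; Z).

H_0 ≅ Z,  H_1 ≅ Z^2,  H_2 = 0.

Order the vertices as 0 < 1 < 2 < 3 < 4 < 5 < 6 < 7. Listing each simplex with vertices in this order, K has dimension 2 with simplices:

  0-simplices (8): [0], [1], [2], [3], [4], [5], [6], [7]
  1-simplices (12): [0,3], [0,4], [0,6], [1,3], [1,5], [2,5], [2,6], [2,7], [3,5], [4,7], [5,6], [6,7]
  2-simplices (3): [1,3,5], [2,5,6], [2,6,7]

so the chain groups are C_0 ≅ Z^8, C_1 ≅ Z^12, C_2 ≅ Z^3.

∂_1: C_1 → C_0 maps an edge to its endpoints' difference, ∂[p,q] = q − p. For instance
  ∂[2,5] = [5] − [2].
The resulting 8×12 matrix has rank 7, and its Smith normal form has invariant factors (1,1,1,1,1,1,1).

Boundary ∂_2: C_2 → C_1 sends each 2-simplex [p,q,r] to [q,r] − [p,r] + [p,q]. For instance
  ∂[2,6,7] = [6,7] − [2,7] + [2,6],
  ∂[2,5,6] = [5,6] − [2,6] + [2,5].
The resulting 12×3 matrix has rank 3, and its Smith normal form has invariant factors (1,1,1).

Reading off H_k = ker ∂_k / im ∂_{k+1}:

  H_0: rank C_0 − rank ∂_1 = 8 − 7 = 1, and the invariant factors of ∂_1 are all 1, so H_0 ≅ Z.
  H_1: rank ker ∂_1 − rank ∂_2 = (12 − 7) − 3 = 2, and the invariant factors of ∂_2 are all 1, so H_1 ≅ Z^2.
  H_2: rank ker ∂_2 − rank ∂_3 = (3 − 3) − 0 = 0, and there is no ∂_3, so H_2 ≅ 0.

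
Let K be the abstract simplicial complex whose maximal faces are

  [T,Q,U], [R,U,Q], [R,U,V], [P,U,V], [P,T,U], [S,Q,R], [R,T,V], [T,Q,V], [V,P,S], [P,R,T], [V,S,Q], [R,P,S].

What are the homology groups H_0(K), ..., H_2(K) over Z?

Fix the vertex order P < Q < R < S < T < U < V and write every simplex with vertices in increasing order. Then dim K = 2 and the simplices of K are:

  0-simplices (7): P, Q, R, S, T, U, V
  1-simplices (18): PR, PS, PT, PU, PV, QR, QS, QT, QU, QV, RS, RT, RU, RV, SV, TU, TV, UV
  2-simplices (12): PRS, PRT, PSV, PTU, PUV, QRS, QRU, QSV, QTU, QTV, RTV, RUV

Hence C_0 ≅ Z^7, C_1 ≅ Z^18, C_2 ≅ Z^12.

The boundary map ∂_1: C_1 → C_0 maps an edge to its endpoints' difference, ∂[p,q] = q − p.
This gives a 7×18 integer matrix of rank 6; reducing to Smith normal form yields diagonal entries (1,1,1,1,1,1).

∂_2: C_2 → C_1 maps a triangle to the signed sum of its edges. For instance
  ∂PRT = RT − PT + PR,
  ∂QRU = RU − QU + QR.
The 18×12 boundary matrix has rank 12 and Smith normal form diag(1,1,1,1,1,1,1,1,1,1,1,2).

Reading off H_k = ker ∂_k / im ∂_{k+1}:

  H_0: rank C_0 − rank ∂_1 = 7 − 6 = 1, and the invariant factors of ∂_1 are all 1, so H_0 ≅ Z.
  H_1: rank ker ∂_1 − rank ∂_2 = (18 − 6) − 12 = 0, and ∂_2 has invariant factor 2 > 1, so H_1 ≅ Z/2.
  H_2: rank ker ∂_2 − rank ∂_3 = (12 − 12) − 0 = 0, and there is no ∂_3, so H_2 ≅ 0.

(K is a triangulation of the real projective plane RP^2.)

H_0 = Z,  H_1 = Z/2,  H_2 = 0.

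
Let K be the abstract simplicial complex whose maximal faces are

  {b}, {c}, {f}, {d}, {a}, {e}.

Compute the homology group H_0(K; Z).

Fix the vertex order a < b < c < d < e < f and write every simplex with vertices in increasing order. Then dim K = 0 and the simplices of K are:

  0-simplices (6): a, b, c, d, e, f

Hence C_0 ≅ Z^6.

Reading off H_k = ker ∂_k / im ∂_{k+1}:

  H_0: rank C_0 − rank ∂_1 = 6 − 0 = 6, and there is no ∂_1, so H_0 ≅ Z^6.

H_0 ≅ Z^6.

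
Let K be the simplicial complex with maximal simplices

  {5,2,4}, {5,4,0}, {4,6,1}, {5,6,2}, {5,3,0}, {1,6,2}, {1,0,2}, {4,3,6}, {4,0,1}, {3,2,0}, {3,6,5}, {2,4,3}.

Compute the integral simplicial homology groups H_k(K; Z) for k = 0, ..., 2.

K has 7 vertices, 18 edges, 12 triangles.
rank ∂_0 = 0, rank ∂_1 = 6 ⇒ b_0 = 7 − 0 − 6 = 1; all invariant factors of ∂_1 are 1 so no torsion. So H_0 ≅ Z.
rank ∂_1 = 6, rank ∂_2 = 12 ⇒ b_1 = 18 − 6 − 12 = 0; ∂_2 has invariant factor(s) [2] giving torsion. So H_1 ≅ Z/2.
rank ∂_2 = 12, rank ∂_3 = 0 ⇒ b_2 = 12 − 12 − 0 = 0. So H_2 ≅ 0.

H_0 ≅ Z,  H_1 ≅ Z/2,  H_2 = 0.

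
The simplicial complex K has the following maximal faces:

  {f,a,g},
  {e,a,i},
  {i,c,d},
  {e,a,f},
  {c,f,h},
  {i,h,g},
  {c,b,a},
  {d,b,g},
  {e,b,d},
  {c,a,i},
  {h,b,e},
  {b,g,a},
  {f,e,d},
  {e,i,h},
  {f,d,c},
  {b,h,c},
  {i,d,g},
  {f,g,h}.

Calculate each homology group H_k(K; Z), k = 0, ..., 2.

H_0 ≅ Z,  H_1 ≅ Z^2,  H_2 ≅ Z.

Fix the vertex order a < b < c < d < e < f < g < h < i and write every simplex with vertices in increasing order. Then dim K = 2 and the simplices of K are:

  0-simplices (9): a, b, c, d, e, f, g, h, i
  1-simplices (27): ab, ac, ae, af, ag, ai, bc, bd, be, bg, bh, cd, cf, ch, ci, de, df, dg, di, ef, eh, ei, fg, fh, gh, gi, hi
  2-simplices (18): abc, abg, aci, aef, aei, afg, bch, bde, bdg, beh, cdf, cdi, cfh, def, dgi, ehi, fgh, ghi

giving chain groups C_0 ≅ Z^9, C_1 ≅ Z^27, C_2 ≅ Z^18.

The boundary map ∂_1: C_1 → C_0 maps an edge to its endpoints' difference, ∂[p,q] = q − p.
This gives a 9×27 integer matrix of rank 8; reducing to Smith normal form yields diagonal entries (1,1,1,1,1,1,1,1).

The boundary map ∂_2: C_2 → C_1 sends each 2-simplex [p,q,r] to [q,r] − [p,r] + [p,q]. For instance
  ∂abg = bg − ag + ab,
  ∂aci = ci − ai + ac.
This gives a 27×18 integer matrix of rank 17; reducing to Smith normal form yields diagonal entries (1,1,1,1,1,1,1,1,1,1,1,1,1,1,1,1,1).

Now H_k = ker ∂_k / im ∂_{k+1}, so:

  H_0: rank C_0 − rank ∂_1 = 9 − 8 = 1, and the invariant factors of ∂_1 are all 1, so H_0 = Z.
  H_1: rank ker ∂_1 − rank ∂_2 = (27 − 8) − 17 = 2, and the invariant factors of ∂_2 are all 1, so H_1 = Z^2.
  H_2: rank ker ∂_2 − rank ∂_3 = (18 − 17) − 0 = 1, and there is no ∂_3, so H_2 = Z.

As a check, the Euler characteristic is 9 − 27 + 18 = 0, which agrees with 1 − 2 + 1 = 0.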